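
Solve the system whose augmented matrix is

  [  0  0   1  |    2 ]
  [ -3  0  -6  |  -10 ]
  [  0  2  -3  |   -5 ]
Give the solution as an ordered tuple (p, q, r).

(-2/3, 1/2, 2)

ρ1 ↔ ρ2
  [ -3  0  -6  |  -10 ]
  [  0  0   1  |    2 ]
  [  0  2  -3  |   -5 ]
ρ1 := -1/3·ρ1
  [ 1  0   2  |  10/3 ]
  [ 0  0   1  |     2 ]
  [ 0  2  -3  |    -5 ]
ρ2 ↔ ρ3
  [ 1  0   2  |  10/3 ]
  [ 0  2  -3  |    -5 ]
  [ 0  0   1  |     2 ]
ρ2 := 1/2·ρ2
  [ 1  0     2  |  10/3 ]
  [ 0  1  -3/2  |  -5/2 ]
  [ 0  0     1  |     2 ]
ρ2 := ρ2 + 3/2·ρ3
  [ 1  0  2  |  10/3 ]
  [ 0  1  0  |   1/2 ]
  [ 0  0  1  |     2 ]
ρ1 := ρ1 − 2·ρ3
  [ 1  0  0  |  -2/3 ]
  [ 0  1  0  |   1/2 ]
  [ 0  0  1  |     2 ]
Reading off the last column: p = -2/3, q = 1/2, r = 2.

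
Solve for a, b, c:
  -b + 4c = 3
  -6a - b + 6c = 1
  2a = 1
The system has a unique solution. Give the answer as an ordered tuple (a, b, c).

Form the augmented matrix and row-reduce:
  [  0  -1  4  |  3 ]
  [ -6  -1  6  |  1 ]
  [  2   0  0  |  1 ]
r1 <-> r2
  [ -6  -1  6  |  1 ]
  [  0  -1  4  |  3 ]
  [  2   0  0  |  1 ]
r1 → -1/6·r1
  [ 1  1/6  -1  |  -1/6 ]
  [ 0   -1   4  |     3 ]
  [ 2    0   0  |     1 ]
r3 → r3 − 2·r1
  [ 1   1/6  -1  |  -1/6 ]
  [ 0    -1   4  |     3 ]
  [ 0  -1/3   2  |   4/3 ]
r2 → -1·r2
  [ 1   1/6  -1  |  -1/6 ]
  [ 0     1  -4  |    -3 ]
  [ 0  -1/3   2  |   4/3 ]
r3 → r3 + 1/3·r2
  [ 1  1/6   -1  |  -1/6 ]
  [ 0    1   -4  |    -3 ]
  [ 0    0  2/3  |   1/3 ]
r3 → 3/2·r3
  [ 1  1/6  -1  |  -1/6 ]
  [ 0    1  -4  |    -3 ]
  [ 0    0   1  |   1/2 ]
r2 → r2 + 4·r3
  [ 1  1/6  -1  |  -1/6 ]
  [ 0    1   0  |    -1 ]
  [ 0    0   1  |   1/2 ]
r1 → r1 + r3
  [ 1  1/6  0  |  1/3 ]
  [ 0    1  0  |   -1 ]
  [ 0    0  1  |  1/2 ]
r1 → r1 − 1/6·r2
  [ 1  0  0  |  1/2 ]
  [ 0  1  0  |   -1 ]
  [ 0  0  1  |  1/2 ]
Reading off the last column: a = 1/2, b = -1, c = 1/2.

(1/2, -1, 1/2)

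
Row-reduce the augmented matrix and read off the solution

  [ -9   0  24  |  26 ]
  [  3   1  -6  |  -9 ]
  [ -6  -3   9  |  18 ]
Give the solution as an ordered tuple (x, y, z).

r1 := -1/9·r1
  [  1   0  -8/3  |  -26/9 ]
  [  3   1    -6  |     -9 ]
  [ -6  -3     9  |     18 ]
r2 := r2 − 3·r1
  [  1   0  -8/3  |  -26/9 ]
  [  0   1     2  |   -1/3 ]
  [ -6  -3     9  |     18 ]
r3 := r3 + 6·r1
  [ 1   0  -8/3  |  -26/9 ]
  [ 0   1     2  |   -1/3 ]
  [ 0  -3    -7  |    2/3 ]
r3 := r3 + 3·r2
  [ 1  0  -8/3  |  -26/9 ]
  [ 0  1     2  |   -1/3 ]
  [ 0  0    -1  |   -1/3 ]
r3 := -1·r3
  [ 1  0  -8/3  |  -26/9 ]
  [ 0  1     2  |   -1/3 ]
  [ 0  0     1  |    1/3 ]
r2 := r2 − 2·r3
  [ 1  0  -8/3  |  -26/9 ]
  [ 0  1     0  |     -1 ]
  [ 0  0     1  |    1/3 ]
r1 := r1 + 8/3·r3
  [ 1  0  0  |   -2 ]
  [ 0  1  0  |   -1 ]
  [ 0  0  1  |  1/3 ]
Reading off the last column: x = -2, y = -1, z = 1/3.

(-2, -1, 1/3)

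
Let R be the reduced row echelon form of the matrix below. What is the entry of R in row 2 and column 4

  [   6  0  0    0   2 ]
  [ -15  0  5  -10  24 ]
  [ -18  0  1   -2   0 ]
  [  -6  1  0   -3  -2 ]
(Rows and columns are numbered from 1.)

ρ1 -> 1/6·ρ1
  [   1  0  0    0  1/3 ]
  [ -15  0  5  -10   24 ]
  [ -18  0  1   -2    0 ]
  [  -6  1  0   -3   -2 ]
ρ2 -> ρ2 + 15·ρ1
  [   1  0  0    0  1/3 ]
  [   0  0  5  -10   29 ]
  [ -18  0  1   -2    0 ]
  [  -6  1  0   -3   -2 ]
ρ3 -> ρ3 + 18·ρ1
  [  1  0  0    0  1/3 ]
  [  0  0  5  -10   29 ]
  [  0  0  1   -2    6 ]
  [ -6  1  0   -3   -2 ]
ρ4 -> ρ4 + 6·ρ1
  [ 1  0  0    0  1/3 ]
  [ 0  0  5  -10   29 ]
  [ 0  0  1   -2    6 ]
  [ 0  1  0   -3    0 ]
ρ2 ↔ ρ4
  [ 1  0  0    0  1/3 ]
  [ 0  1  0   -3    0 ]
  [ 0  0  1   -2    6 ]
  [ 0  0  5  -10   29 ]
ρ4 -> ρ4 − 5·ρ3
  [ 1  0  0   0  1/3 ]
  [ 0  1  0  -3    0 ]
  [ 0  0  1  -2    6 ]
  [ 0  0  0   0   -1 ]
ρ4 -> -1·ρ4
  [ 1  0  0   0  1/3 ]
  [ 0  1  0  -3    0 ]
  [ 0  0  1  -2    6 ]
  [ 0  0  0   0    1 ]
ρ3 -> ρ3 − 6·ρ4
  [ 1  0  0   0  1/3 ]
  [ 0  1  0  -3    0 ]
  [ 0  0  1  -2    0 ]
  [ 0  0  0   0    1 ]
ρ1 -> ρ1 − 1/3·ρ4
  [ 1  0  0   0  0 ]
  [ 0  1  0  -3  0 ]
  [ 0  0  1  -2  0 ]
  [ 0  0  0   0  1 ]

-3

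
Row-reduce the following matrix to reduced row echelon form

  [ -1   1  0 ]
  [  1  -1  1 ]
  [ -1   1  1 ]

[[1, -1, 0], [0, 0, 1], [0, 0, 0]]

R1 → -1·R1
  [  1  -1  0 ]
  [  1  -1  1 ]
  [ -1   1  1 ]
R2 → R2 − R1
  [  1  -1  0 ]
  [  0   0  1 ]
  [ -1   1  1 ]
R3 → R3 + R1
  [ 1  -1  0 ]
  [ 0   0  1 ]
  [ 0   0  1 ]
R3 → R3 − R2
  [ 1  -1  0 ]
  [ 0   0  1 ]
  [ 0   0  0 ]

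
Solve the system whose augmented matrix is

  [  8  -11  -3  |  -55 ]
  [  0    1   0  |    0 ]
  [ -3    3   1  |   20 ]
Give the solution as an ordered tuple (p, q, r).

r1 → 1/8·r1
  [  1  -11/8  -3/8  |  -55/8 ]
  [  0      1     0  |      0 ]
  [ -3      3     1  |     20 ]
r3 → r3 + 3·r1
  [ 1  -11/8  -3/8  |  -55/8 ]
  [ 0      1     0  |      0 ]
  [ 0   -9/8  -1/8  |   -5/8 ]
r3 → r3 + 9/8·r2
  [ 1  -11/8  -3/8  |  -55/8 ]
  [ 0      1     0  |      0 ]
  [ 0      0  -1/8  |   -5/8 ]
r3 → -8·r3
  [ 1  -11/8  -3/8  |  -55/8 ]
  [ 0      1     0  |      0 ]
  [ 0      0     1  |      5 ]
r1 → r1 + 3/8·r3
  [ 1  -11/8  0  |  -5 ]
  [ 0      1  0  |   0 ]
  [ 0      0  1  |   5 ]
r1 → r1 + 11/8·r2
  [ 1  0  0  |  -5 ]
  [ 0  1  0  |   0 ]
  [ 0  0  1  |   5 ]
Reading off the last column: p = -5, q = 0, r = 5.

(-5, 0, 5)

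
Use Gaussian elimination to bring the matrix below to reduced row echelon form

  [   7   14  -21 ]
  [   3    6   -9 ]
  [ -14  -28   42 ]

Multiply ρ1 by 1/7.
  [   1    2  -3 ]
  [   3    6  -9 ]
  [ -14  -28  42 ]
Subtract 3 times ρ1 from ρ2.
  [   1    2  -3 ]
  [   0    0   0 ]
  [ -14  -28  42 ]
Add 14 times ρ1 to ρ3.
  [ 1  2  -3 ]
  [ 0  0   0 ]
  [ 0  0   0 ]

[[1, 2, -3], [0, 0, 0], [0, 0, 0]]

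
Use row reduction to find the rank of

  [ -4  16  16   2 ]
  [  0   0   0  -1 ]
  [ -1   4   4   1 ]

rank = 2

R1 -> -1/4·R1
  [  1  -4  -4  -1/2 ]
  [  0   0   0    -1 ]
  [ -1   4   4     1 ]
R3 -> R3 + R1
  [ 1  -4  -4  -1/2 ]
  [ 0   0   0    -1 ]
  [ 0   0   0   1/2 ]
R2 -> -1·R2
  [ 1  -4  -4  -1/2 ]
  [ 0   0   0     1 ]
  [ 0   0   0   1/2 ]
R3 -> R3 − 1/2·R2
  [ 1  -4  -4  -1/2 ]
  [ 0   0   0     1 ]
  [ 0   0   0     0 ]
R1 -> R1 + 1/2·R2
  [ 1  -4  -4  0 ]
  [ 0   0   0  1 ]
  [ 0   0   0  0 ]
The reduced form has 2 nonzero rows.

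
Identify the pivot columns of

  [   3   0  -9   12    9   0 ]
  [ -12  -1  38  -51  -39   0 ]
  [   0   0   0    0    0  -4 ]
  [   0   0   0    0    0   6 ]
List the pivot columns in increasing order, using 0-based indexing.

Multiply r1 by 1/3.
  [   1   0  -3    4    3   0 ]
  [ -12  -1  38  -51  -39   0 ]
  [   0   0   0    0    0  -4 ]
  [   0   0   0    0    0   6 ]
Add 12 times r1 to r2.
  [ 1   0  -3   4   3   0 ]
  [ 0  -1   2  -3  -3   0 ]
  [ 0   0   0   0   0  -4 ]
  [ 0   0   0   0   0   6 ]
Multiply r2 by -1.
  [ 1  0  -3  4  3   0 ]
  [ 0  1  -2  3  3   0 ]
  [ 0  0   0  0  0  -4 ]
  [ 0  0   0  0  0   6 ]
Multiply r3 by -1/4.
  [ 1  0  -3  4  3  0 ]
  [ 0  1  -2  3  3  0 ]
  [ 0  0   0  0  0  1 ]
  [ 0  0   0  0  0  6 ]
Subtract 6 times r3 from r4.
  [ 1  0  -3  4  3  0 ]
  [ 0  1  -2  3  3  0 ]
  [ 0  0   0  0  0  1 ]
  [ 0  0   0  0  0  0 ]
Pivot columns are the columns containing a leading 1.

0, 1, 5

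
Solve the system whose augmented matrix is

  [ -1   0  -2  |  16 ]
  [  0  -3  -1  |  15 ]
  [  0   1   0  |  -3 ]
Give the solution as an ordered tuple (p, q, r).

r1 -> -1·r1
  [ 1   0   2  |  -16 ]
  [ 0  -3  -1  |   15 ]
  [ 0   1   0  |   -3 ]
r2 -> -1/3·r2
  [ 1  0    2  |  -16 ]
  [ 0  1  1/3  |   -5 ]
  [ 0  1    0  |   -3 ]
r3 -> r3 − r2
  [ 1  0     2  |  -16 ]
  [ 0  1   1/3  |   -5 ]
  [ 0  0  -1/3  |    2 ]
r3 -> -3·r3
  [ 1  0    2  |  -16 ]
  [ 0  1  1/3  |   -5 ]
  [ 0  0    1  |   -6 ]
r2 -> r2 − 1/3·r3
  [ 1  0  2  |  -16 ]
  [ 0  1  0  |   -3 ]
  [ 0  0  1  |   -6 ]
r1 -> r1 − 2·r3
  [ 1  0  0  |  -4 ]
  [ 0  1  0  |  -3 ]
  [ 0  0  1  |  -6 ]
Reading off the last column: p = -4, q = -3, r = -6.

(-4, -3, -6)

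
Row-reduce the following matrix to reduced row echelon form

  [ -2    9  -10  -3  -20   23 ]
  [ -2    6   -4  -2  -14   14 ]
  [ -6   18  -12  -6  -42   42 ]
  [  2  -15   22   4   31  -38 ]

[[1, 0, -4, 0, 1, 2], [0, 1, -2, 0, -5/3, 2], [0, 0, 0, 1, 1, -3], [0, 0, 0, 0, 0, 0]]

R1 -> -1/2·R1
  [  1  -9/2    5  3/2   10  -23/2 ]
  [ -2     6   -4   -2  -14     14 ]
  [ -6    18  -12   -6  -42     42 ]
  [  2   -15   22    4   31    -38 ]
R2 -> R2 + 2·R1
  [  1  -9/2    5  3/2   10  -23/2 ]
  [  0    -3    6    1    6     -9 ]
  [ -6    18  -12   -6  -42     42 ]
  [  2   -15   22    4   31    -38 ]
R3 -> R3 + 6·R1
  [ 1  -9/2   5  3/2  10  -23/2 ]
  [ 0    -3   6    1   6     -9 ]
  [ 0    -9  18    3  18    -27 ]
  [ 2   -15  22    4  31    -38 ]
R4 -> R4 − 2·R1
  [ 1  -9/2   5  3/2  10  -23/2 ]
  [ 0    -3   6    1   6     -9 ]
  [ 0    -9  18    3  18    -27 ]
  [ 0    -6  12    1  11    -15 ]
R2 -> -1/3·R2
  [ 1  -9/2   5   3/2  10  -23/2 ]
  [ 0     1  -2  -1/3  -2      3 ]
  [ 0    -9  18     3  18    -27 ]
  [ 0    -6  12     1  11    -15 ]
R3 -> R3 + 9·R2
  [ 1  -9/2   5   3/2  10  -23/2 ]
  [ 0     1  -2  -1/3  -2      3 ]
  [ 0     0   0     0   0      0 ]
  [ 0    -6  12     1  11    -15 ]
R4 -> R4 + 6·R2
  [ 1  -9/2   5   3/2  10  -23/2 ]
  [ 0     1  -2  -1/3  -2      3 ]
  [ 0     0   0     0   0      0 ]
  [ 0     0   0    -1  -1      3 ]
R3 <=> R4
  [ 1  -9/2   5   3/2  10  -23/2 ]
  [ 0     1  -2  -1/3  -2      3 ]
  [ 0     0   0    -1  -1      3 ]
  [ 0     0   0     0   0      0 ]
R3 -> -1·R3
  [ 1  -9/2   5   3/2  10  -23/2 ]
  [ 0     1  -2  -1/3  -2      3 ]
  [ 0     0   0     1   1     -3 ]
  [ 0     0   0     0   0      0 ]
R2 -> R2 + 1/3·R3
  [ 1  -9/2   5  3/2    10  -23/2 ]
  [ 0     1  -2    0  -5/3      2 ]
  [ 0     0   0    1     1     -3 ]
  [ 0     0   0    0     0      0 ]
R1 -> R1 − 3/2·R3
  [ 1  -9/2   5  0  17/2  -7 ]
  [ 0     1  -2  0  -5/3   2 ]
  [ 0     0   0  1     1  -3 ]
  [ 0     0   0  0     0   0 ]
R1 -> R1 + 9/2·R2
  [ 1  0  -4  0     1   2 ]
  [ 0  1  -2  0  -5/3   2 ]
  [ 0  0   0  1     1  -3 ]
  [ 0  0   0  0     0   0 ]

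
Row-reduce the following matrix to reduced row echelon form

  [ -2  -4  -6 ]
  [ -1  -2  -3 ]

[[1, 2, 3], [0, 0, 0]]

R1 ← -1/2·R1
  [  1   2   3 ]
  [ -1  -2  -3 ]
R2 ← R2 + R1
  [ 1  2  3 ]
  [ 0  0  0 ]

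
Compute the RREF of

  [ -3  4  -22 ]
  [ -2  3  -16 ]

[[1, 0, 2], [0, 1, -4]]

r1 -> -1/3·r1
  [  1  -4/3  22/3 ]
  [ -2     3   -16 ]
r2 -> r2 + 2·r1
  [ 1  -4/3  22/3 ]
  [ 0   1/3  -4/3 ]
r2 -> 3·r2
  [ 1  -4/3  22/3 ]
  [ 0     1    -4 ]
r1 -> r1 + 4/3·r2
  [ 1  0   2 ]
  [ 0  1  -4 ]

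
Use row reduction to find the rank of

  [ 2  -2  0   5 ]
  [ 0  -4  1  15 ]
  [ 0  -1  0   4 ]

rank = 3

R1 -> 1/2·R1
  [ 1  -1  0  5/2 ]
  [ 0  -4  1   15 ]
  [ 0  -1  0    4 ]
R2 -> -1/4·R2
  [ 1  -1     0    5/2 ]
  [ 0   1  -1/4  -15/4 ]
  [ 0  -1     0      4 ]
R3 -> R3 + R2
  [ 1  -1     0    5/2 ]
  [ 0   1  -1/4  -15/4 ]
  [ 0   0  -1/4    1/4 ]
R3 -> -4·R3
  [ 1  -1     0    5/2 ]
  [ 0   1  -1/4  -15/4 ]
  [ 0   0     1     -1 ]
R2 -> R2 + 1/4·R3
  [ 1  -1  0  5/2 ]
  [ 0   1  0   -4 ]
  [ 0   0  1   -1 ]
R1 -> R1 + R2
  [ 1  0  0  -3/2 ]
  [ 0  1  0    -4 ]
  [ 0  0  1    -1 ]
The reduced form has 3 nonzero rows.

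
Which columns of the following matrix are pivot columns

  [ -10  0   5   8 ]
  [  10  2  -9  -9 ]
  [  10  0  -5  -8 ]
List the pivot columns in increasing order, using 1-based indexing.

Multiply R1 by -1/10.
  [  1  0  -1/2  -4/5 ]
  [ 10  2    -9    -9 ]
  [ 10  0    -5    -8 ]
Subtract 10 times R1 from R2.
  [  1  0  -1/2  -4/5 ]
  [  0  2    -4    -1 ]
  [ 10  0    -5    -8 ]
Subtract 10 times R1 from R3.
  [ 1  0  -1/2  -4/5 ]
  [ 0  2    -4    -1 ]
  [ 0  0     0     0 ]
Multiply R2 by 1/2.
  [ 1  0  -1/2  -4/5 ]
  [ 0  1    -2  -1/2 ]
  [ 0  0     0     0 ]
Pivot columns are the columns containing a leading 1.

1, 2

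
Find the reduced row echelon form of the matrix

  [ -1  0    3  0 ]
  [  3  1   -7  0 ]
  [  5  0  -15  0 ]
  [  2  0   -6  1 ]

r1 -> -1·r1
  [ 1  0   -3  0 ]
  [ 3  1   -7  0 ]
  [ 5  0  -15  0 ]
  [ 2  0   -6  1 ]
r2 -> r2 − 3·r1
  [ 1  0   -3  0 ]
  [ 0  1    2  0 ]
  [ 5  0  -15  0 ]
  [ 2  0   -6  1 ]
r3 -> r3 − 5·r1
  [ 1  0  -3  0 ]
  [ 0  1   2  0 ]
  [ 0  0   0  0 ]
  [ 2  0  -6  1 ]
r4 -> r4 − 2·r1
  [ 1  0  -3  0 ]
  [ 0  1   2  0 ]
  [ 0  0   0  0 ]
  [ 0  0   0  1 ]
r3 <-> r4
  [ 1  0  -3  0 ]
  [ 0  1   2  0 ]
  [ 0  0   0  1 ]
  [ 0  0   0  0 ]

[[1, 0, -3, 0], [0, 1, 2, 0], [0, 0, 0, 1], [0, 0, 0, 0]]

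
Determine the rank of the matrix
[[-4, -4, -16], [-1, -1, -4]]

rank = 1

Multiply ρ1 by -1/4.
  [  1   1   4 ]
  [ -1  -1  -4 ]
Add ρ1 to ρ2.
  [ 1  1  4 ]
  [ 0  0  0 ]
The reduced form has 1 nonzero row.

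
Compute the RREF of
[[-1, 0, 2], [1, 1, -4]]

[[1, 0, -2], [0, 1, -2]]

Multiply R1 by -1.
  [ 1  0  -2 ]
  [ 1  1  -4 ]
Subtract R1 from R2.
  [ 1  0  -2 ]
  [ 0  1  -2 ]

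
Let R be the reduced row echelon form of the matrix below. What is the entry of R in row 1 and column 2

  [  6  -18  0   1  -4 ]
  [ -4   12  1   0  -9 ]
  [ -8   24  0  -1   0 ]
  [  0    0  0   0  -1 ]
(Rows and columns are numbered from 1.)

R1 ← 1/6·R1
  [  1  -3  0  1/6  -2/3 ]
  [ -4  12  1    0    -9 ]
  [ -8  24  0   -1     0 ]
  [  0   0  0    0    -1 ]
R2 ← R2 + 4·R1
  [  1  -3  0  1/6   -2/3 ]
  [  0   0  1  2/3  -35/3 ]
  [ -8  24  0   -1      0 ]
  [  0   0  0    0     -1 ]
R3 ← R3 + 8·R1
  [ 1  -3  0  1/6   -2/3 ]
  [ 0   0  1  2/3  -35/3 ]
  [ 0   0  0  1/3  -16/3 ]
  [ 0   0  0    0     -1 ]
R3 ← 3·R3
  [ 1  -3  0  1/6   -2/3 ]
  [ 0   0  1  2/3  -35/3 ]
  [ 0   0  0    1    -16 ]
  [ 0   0  0    0     -1 ]
R4 ← -1·R4
  [ 1  -3  0  1/6   -2/3 ]
  [ 0   0  1  2/3  -35/3 ]
  [ 0   0  0    1    -16 ]
  [ 0   0  0    0      1 ]
R3 ← R3 + 16·R4
  [ 1  -3  0  1/6   -2/3 ]
  [ 0   0  1  2/3  -35/3 ]
  [ 0   0  0    1      0 ]
  [ 0   0  0    0      1 ]
R2 ← R2 + 35/3·R4
  [ 1  -3  0  1/6  -2/3 ]
  [ 0   0  1  2/3     0 ]
  [ 0   0  0    1     0 ]
  [ 0   0  0    0     1 ]
R1 ← R1 + 2/3·R4
  [ 1  -3  0  1/6  0 ]
  [ 0   0  1  2/3  0 ]
  [ 0   0  0    1  0 ]
  [ 0   0  0    0  1 ]
R2 ← R2 − 2/3·R3
  [ 1  -3  0  1/6  0 ]
  [ 0   0  1    0  0 ]
  [ 0   0  0    1  0 ]
  [ 0   0  0    0  1 ]
R1 ← R1 − 1/6·R3
  [ 1  -3  0  0  0 ]
  [ 0   0  1  0  0 ]
  [ 0   0  0  1  0 ]
  [ 0   0  0  0  1 ]

-3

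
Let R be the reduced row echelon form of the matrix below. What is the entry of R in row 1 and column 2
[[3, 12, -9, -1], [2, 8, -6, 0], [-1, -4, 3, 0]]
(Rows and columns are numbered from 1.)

Multiply r1 by 1/3.
  [  1   4  -3  -1/3 ]
  [  2   8  -6     0 ]
  [ -1  -4   3     0 ]
Subtract 2 times r1 from r2.
  [  1   4  -3  -1/3 ]
  [  0   0   0   2/3 ]
  [ -1  -4   3     0 ]
Add r1 to r3.
  [ 1  4  -3  -1/3 ]
  [ 0  0   0   2/3 ]
  [ 0  0   0  -1/3 ]
Multiply r2 by 3/2.
  [ 1  4  -3  -1/3 ]
  [ 0  0   0     1 ]
  [ 0  0   0  -1/3 ]
Add 1/3 times r2 to r3.
  [ 1  4  -3  -1/3 ]
  [ 0  0   0     1 ]
  [ 0  0   0     0 ]
Add 1/3 times r2 to r1.
  [ 1  4  -3  0 ]
  [ 0  0   0  1 ]
  [ 0  0   0  0 ]

4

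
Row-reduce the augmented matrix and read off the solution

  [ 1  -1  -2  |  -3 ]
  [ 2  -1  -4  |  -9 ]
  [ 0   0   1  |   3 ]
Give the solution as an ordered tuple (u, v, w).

Subtract 2 times r1 from r2.
  [ 1  -1  -2  |  -3 ]
  [ 0   1   0  |  -3 ]
  [ 0   0   1  |   3 ]
Add 2 times r3 to r1.
  [ 1  -1  0  |   3 ]
  [ 0   1  0  |  -3 ]
  [ 0   0  1  |   3 ]
Add r2 to r1.
  [ 1  0  0  |   0 ]
  [ 0  1  0  |  -3 ]
  [ 0  0  1  |   3 ]
Reading off the last column: u = 0, v = -3, w = 3.

(0, -3, 3)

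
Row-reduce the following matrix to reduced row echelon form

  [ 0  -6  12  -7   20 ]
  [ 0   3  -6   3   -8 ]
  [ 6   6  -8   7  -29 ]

[[1, 0, 2/3, 0, -3/2], [0, 1, -2, 0, 4/3], [0, 0, 0, 1, -4]]

r1 <-> r3
  [ 6   6  -8   7  -29 ]
  [ 0   3  -6   3   -8 ]
  [ 0  -6  12  -7   20 ]
r1 -> 1/6·r1
  [ 1   1  -4/3  7/6  -29/6 ]
  [ 0   3    -6    3     -8 ]
  [ 0  -6    12   -7     20 ]
r2 -> 1/3·r2
  [ 1   1  -4/3  7/6  -29/6 ]
  [ 0   1    -2    1   -8/3 ]
  [ 0  -6    12   -7     20 ]
r3 -> r3 + 6·r2
  [ 1  1  -4/3  7/6  -29/6 ]
  [ 0  1    -2    1   -8/3 ]
  [ 0  0     0   -1      4 ]
r3 -> -1·r3
  [ 1  1  -4/3  7/6  -29/6 ]
  [ 0  1    -2    1   -8/3 ]
  [ 0  0     0    1     -4 ]
r2 -> r2 − r3
  [ 1  1  -4/3  7/6  -29/6 ]
  [ 0  1    -2    0    4/3 ]
  [ 0  0     0    1     -4 ]
r1 -> r1 − 7/6·r3
  [ 1  1  -4/3  0  -1/6 ]
  [ 0  1    -2  0   4/3 ]
  [ 0  0     0  1    -4 ]
r1 -> r1 − r2
  [ 1  0  2/3  0  -3/2 ]
  [ 0  1   -2  0   4/3 ]
  [ 0  0    0  1    -4 ]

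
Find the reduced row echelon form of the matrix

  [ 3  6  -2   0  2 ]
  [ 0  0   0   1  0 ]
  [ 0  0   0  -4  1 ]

Multiply R1 by 1/3.
  [ 1  2  -2/3   0  2/3 ]
  [ 0  0     0   1    0 ]
  [ 0  0     0  -4    1 ]
Add 4 times R2 to R3.
  [ 1  2  -2/3  0  2/3 ]
  [ 0  0     0  1    0 ]
  [ 0  0     0  0    1 ]
Subtract 2/3 times R3 from R1.
  [ 1  2  -2/3  0  0 ]
  [ 0  0     0  1  0 ]
  [ 0  0     0  0  1 ]

[[1, 2, -2/3, 0, 0], [0, 0, 0, 1, 0], [0, 0, 0, 0, 1]]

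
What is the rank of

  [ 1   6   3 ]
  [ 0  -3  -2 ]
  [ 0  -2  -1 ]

R2 ← -1/3·R2
  [ 1   6    3 ]
  [ 0   1  2/3 ]
  [ 0  -2   -1 ]
R3 ← R3 + 2·R2
  [ 1  6    3 ]
  [ 0  1  2/3 ]
  [ 0  0  1/3 ]
R3 ← 3·R3
  [ 1  6    3 ]
  [ 0  1  2/3 ]
  [ 0  0    1 ]
R2 ← R2 − 2/3·R3
  [ 1  6  3 ]
  [ 0  1  0 ]
  [ 0  0  1 ]
R1 ← R1 − 3·R3
  [ 1  6  0 ]
  [ 0  1  0 ]
  [ 0  0  1 ]
R1 ← R1 − 6·R2
  [ 1  0  0 ]
  [ 0  1  0 ]
  [ 0  0  1 ]
The reduced form has 3 nonzero rows.

rank = 3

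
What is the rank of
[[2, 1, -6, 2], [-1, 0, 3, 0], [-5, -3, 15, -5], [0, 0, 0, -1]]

R1 := 1/2·R1
  [  1  1/2  -3   1 ]
  [ -1    0   3   0 ]
  [ -5   -3  15  -5 ]
  [  0    0   0  -1 ]
R2 := R2 + R1
  [  1  1/2  -3   1 ]
  [  0  1/2   0   1 ]
  [ -5   -3  15  -5 ]
  [  0    0   0  -1 ]
R3 := R3 + 5·R1
  [ 1   1/2  -3   1 ]
  [ 0   1/2   0   1 ]
  [ 0  -1/2   0   0 ]
  [ 0     0   0  -1 ]
R2 := 2·R2
  [ 1   1/2  -3   1 ]
  [ 0     1   0   2 ]
  [ 0  -1/2   0   0 ]
  [ 0     0   0  -1 ]
R3 := R3 + 1/2·R2
  [ 1  1/2  -3   1 ]
  [ 0    1   0   2 ]
  [ 0    0   0   1 ]
  [ 0    0   0  -1 ]
R4 := R4 + R3
  [ 1  1/2  -3  1 ]
  [ 0    1   0  2 ]
  [ 0    0   0  1 ]
  [ 0    0   0  0 ]
R2 := R2 − 2·R3
  [ 1  1/2  -3  1 ]
  [ 0    1   0  0 ]
  [ 0    0   0  1 ]
  [ 0    0   0  0 ]
R1 := R1 − R3
  [ 1  1/2  -3  0 ]
  [ 0    1   0  0 ]
  [ 0    0   0  1 ]
  [ 0    0   0  0 ]
R1 := R1 − 1/2·R2
  [ 1  0  -3  0 ]
  [ 0  1   0  0 ]
  [ 0  0   0  1 ]
  [ 0  0   0  0 ]
The reduced form has 3 nonzero rows.

rank = 3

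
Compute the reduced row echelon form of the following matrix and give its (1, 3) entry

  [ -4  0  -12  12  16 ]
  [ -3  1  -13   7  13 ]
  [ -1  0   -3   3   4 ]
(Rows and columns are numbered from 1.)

3

Multiply R1 by -1/4.
  [  1  0    3  -3  -4 ]
  [ -3  1  -13   7  13 ]
  [ -1  0   -3   3   4 ]
Add 3 times R1 to R2.
  [  1  0   3  -3  -4 ]
  [  0  1  -4  -2   1 ]
  [ -1  0  -3   3   4 ]
Add R1 to R3.
  [ 1  0   3  -3  -4 ]
  [ 0  1  -4  -2   1 ]
  [ 0  0   0   0   0 ]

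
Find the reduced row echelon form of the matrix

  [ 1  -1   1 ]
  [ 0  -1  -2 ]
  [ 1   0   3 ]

R3 -> R3 − R1
  [ 1  -1   1 ]
  [ 0  -1  -2 ]
  [ 0   1   2 ]
R2 -> -1·R2
  [ 1  -1  1 ]
  [ 0   1  2 ]
  [ 0   1  2 ]
R3 -> R3 − R2
  [ 1  -1  1 ]
  [ 0   1  2 ]
  [ 0   0  0 ]
R1 -> R1 + R2
  [ 1  0  3 ]
  [ 0  1  2 ]
  [ 0  0  0 ]

[[1, 0, 3], [0, 1, 2], [0, 0, 0]]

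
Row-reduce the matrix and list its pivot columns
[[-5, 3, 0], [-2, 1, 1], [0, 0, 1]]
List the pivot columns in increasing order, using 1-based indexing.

R1 := -1/5·R1
  [  1  -3/5  0 ]
  [ -2     1  1 ]
  [  0     0  1 ]
R2 := R2 + 2·R1
  [ 1  -3/5  0 ]
  [ 0  -1/5  1 ]
  [ 0     0  1 ]
R2 := -5·R2
  [ 1  -3/5   0 ]
  [ 0     1  -5 ]
  [ 0     0   1 ]
R2 := R2 + 5·R3
  [ 1  -3/5  0 ]
  [ 0     1  0 ]
  [ 0     0  1 ]
R1 := R1 + 3/5·R2
  [ 1  0  0 ]
  [ 0  1  0 ]
  [ 0  0  1 ]
Pivot columns are the columns containing a leading 1.

1, 2, 3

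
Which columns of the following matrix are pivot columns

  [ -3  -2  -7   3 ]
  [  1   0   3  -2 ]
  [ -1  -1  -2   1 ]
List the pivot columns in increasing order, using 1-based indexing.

Multiply r1 by -1/3.
  [  1  2/3  7/3  -1 ]
  [  1    0    3  -2 ]
  [ -1   -1   -2   1 ]
Subtract r1 from r2.
  [  1   2/3  7/3  -1 ]
  [  0  -2/3  2/3  -1 ]
  [ -1    -1   -2   1 ]
Add r1 to r3.
  [ 1   2/3  7/3  -1 ]
  [ 0  -2/3  2/3  -1 ]
  [ 0  -1/3  1/3   0 ]
Multiply r2 by -3/2.
  [ 1   2/3  7/3   -1 ]
  [ 0     1   -1  3/2 ]
  [ 0  -1/3  1/3    0 ]
Add 1/3 times r2 to r3.
  [ 1  2/3  7/3   -1 ]
  [ 0    1   -1  3/2 ]
  [ 0    0    0  1/2 ]
Multiply r3 by 2.
  [ 1  2/3  7/3   -1 ]
  [ 0    1   -1  3/2 ]
  [ 0    0    0    1 ]
Subtract 3/2 times r3 from r2.
  [ 1  2/3  7/3  -1 ]
  [ 0    1   -1   0 ]
  [ 0    0    0   1 ]
Add r3 to r1.
  [ 1  2/3  7/3  0 ]
  [ 0    1   -1  0 ]
  [ 0    0    0  1 ]
Subtract 2/3 times r2 from r1.
  [ 1  0   3  0 ]
  [ 0  1  -1  0 ]
  [ 0  0   0  1 ]
Pivot columns are the columns containing a leading 1.

1, 2, 4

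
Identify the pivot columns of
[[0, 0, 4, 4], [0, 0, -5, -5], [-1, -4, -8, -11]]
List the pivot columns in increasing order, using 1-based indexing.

1, 3

r1 <=> r3
  [ -1  -4  -8  -11 ]
  [  0   0  -5   -5 ]
  [  0   0   4    4 ]
r1 ← -1·r1
  [ 1  4   8  11 ]
  [ 0  0  -5  -5 ]
  [ 0  0   4   4 ]
r2 ← -1/5·r2
  [ 1  4  8  11 ]
  [ 0  0  1   1 ]
  [ 0  0  4   4 ]
r3 ← r3 − 4·r2
  [ 1  4  8  11 ]
  [ 0  0  1   1 ]
  [ 0  0  0   0 ]
r1 ← r1 − 8·r2
  [ 1  4  0  3 ]
  [ 0  0  1  1 ]
  [ 0  0  0  0 ]
Pivot columns are the columns containing a leading 1.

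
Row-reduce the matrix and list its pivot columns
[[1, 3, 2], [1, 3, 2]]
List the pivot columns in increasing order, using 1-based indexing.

1

Subtract r1 from r2.
  [ 1  3  2 ]
  [ 0  0  0 ]
Pivot columns are the columns containing a leading 1.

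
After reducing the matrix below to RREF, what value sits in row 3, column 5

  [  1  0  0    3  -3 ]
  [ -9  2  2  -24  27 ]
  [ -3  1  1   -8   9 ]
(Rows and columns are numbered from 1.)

R2 := R2 + 9·R1
  [  1  0  0   3  -3 ]
  [  0  2  2   3   0 ]
  [ -3  1  1  -8   9 ]
R3 := R3 + 3·R1
  [ 1  0  0  3  -3 ]
  [ 0  2  2  3   0 ]
  [ 0  1  1  1   0 ]
R2 := 1/2·R2
  [ 1  0  0    3  -3 ]
  [ 0  1  1  3/2   0 ]
  [ 0  1  1    1   0 ]
R3 := R3 − R2
  [ 1  0  0     3  -3 ]
  [ 0  1  1   3/2   0 ]
  [ 0  0  0  -1/2   0 ]
R3 := -2·R3
  [ 1  0  0    3  -3 ]
  [ 0  1  1  3/2   0 ]
  [ 0  0  0    1   0 ]
R2 := R2 − 3/2·R3
  [ 1  0  0  3  -3 ]
  [ 0  1  1  0   0 ]
  [ 0  0  0  1   0 ]
R1 := R1 − 3·R3
  [ 1  0  0  0  -3 ]
  [ 0  1  1  0   0 ]
  [ 0  0  0  1   0 ]

0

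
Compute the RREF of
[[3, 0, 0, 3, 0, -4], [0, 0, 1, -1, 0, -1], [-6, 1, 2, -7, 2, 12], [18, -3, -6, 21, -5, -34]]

R1 ← 1/3·R1
  [  1   0   0   1   0  -4/3 ]
  [  0   0   1  -1   0    -1 ]
  [ -6   1   2  -7   2    12 ]
  [ 18  -3  -6  21  -5   -34 ]
R3 ← R3 + 6·R1
  [  1   0   0   1   0  -4/3 ]
  [  0   0   1  -1   0    -1 ]
  [  0   1   2  -1   2     4 ]
  [ 18  -3  -6  21  -5   -34 ]
R4 ← R4 − 18·R1
  [ 1   0   0   1   0  -4/3 ]
  [ 0   0   1  -1   0    -1 ]
  [ 0   1   2  -1   2     4 ]
  [ 0  -3  -6   3  -5   -10 ]
R2 <=> R3
  [ 1   0   0   1   0  -4/3 ]
  [ 0   1   2  -1   2     4 ]
  [ 0   0   1  -1   0    -1 ]
  [ 0  -3  -6   3  -5   -10 ]
R4 ← R4 + 3·R2
  [ 1  0  0   1  0  -4/3 ]
  [ 0  1  2  -1  2     4 ]
  [ 0  0  1  -1  0    -1 ]
  [ 0  0  0   0  1     2 ]
R2 ← R2 − 2·R4
  [ 1  0  0   1  0  -4/3 ]
  [ 0  1  2  -1  0     0 ]
  [ 0  0  1  -1  0    -1 ]
  [ 0  0  0   0  1     2 ]
R2 ← R2 − 2·R3
  [ 1  0  0   1  0  -4/3 ]
  [ 0  1  0   1  0     2 ]
  [ 0  0  1  -1  0    -1 ]
  [ 0  0  0   0  1     2 ]

[[1, 0, 0, 1, 0, -4/3], [0, 1, 0, 1, 0, 2], [0, 0, 1, -1, 0, -1], [0, 0, 0, 0, 1, 2]]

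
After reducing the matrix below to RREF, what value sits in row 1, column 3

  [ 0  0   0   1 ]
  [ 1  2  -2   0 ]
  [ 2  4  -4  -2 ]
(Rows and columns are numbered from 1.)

-2

r1 <-> r2
  [ 1  2  -2   0 ]
  [ 0  0   0   1 ]
  [ 2  4  -4  -2 ]
r3 ← r3 − 2·r1
  [ 1  2  -2   0 ]
  [ 0  0   0   1 ]
  [ 0  0   0  -2 ]
r3 ← r3 + 2·r2
  [ 1  2  -2  0 ]
  [ 0  0   0  1 ]
  [ 0  0   0  0 ]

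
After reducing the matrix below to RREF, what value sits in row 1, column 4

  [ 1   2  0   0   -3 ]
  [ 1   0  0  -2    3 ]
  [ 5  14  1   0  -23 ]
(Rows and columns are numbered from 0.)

r2 -> r2 − r1
  [ 1   2  0   0   -3 ]
  [ 0  -2  0  -2    6 ]
  [ 5  14  1   0  -23 ]
r3 -> r3 − 5·r1
  [ 1   2  0   0  -3 ]
  [ 0  -2  0  -2   6 ]
  [ 0   4  1   0  -8 ]
r2 -> -1/2·r2
  [ 1  2  0  0  -3 ]
  [ 0  1  0  1  -3 ]
  [ 0  4  1  0  -8 ]
r3 -> r3 − 4·r2
  [ 1  2  0   0  -3 ]
  [ 0  1  0   1  -3 ]
  [ 0  0  1  -4   4 ]
r1 -> r1 − 2·r2
  [ 1  0  0  -2   3 ]
  [ 0  1  0   1  -3 ]
  [ 0  0  1  -4   4 ]

-3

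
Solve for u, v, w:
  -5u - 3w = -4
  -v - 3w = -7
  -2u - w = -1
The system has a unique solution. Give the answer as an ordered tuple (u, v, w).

(-1, -2, 3)

Form the augmented matrix and row-reduce:
  [ -5   0  -3  |  -4 ]
  [  0  -1  -3  |  -7 ]
  [ -2   0  -1  |  -1 ]
Multiply r1 by -1/5.
Add 2 times r1 to r3.
Multiply r2 by -1.
Multiply r3 by 5.
Subtract 3 times r3 from r2.
Subtract 3/5 times r3 from r1.
Reading off the last column: u = -1, v = -2, w = 3.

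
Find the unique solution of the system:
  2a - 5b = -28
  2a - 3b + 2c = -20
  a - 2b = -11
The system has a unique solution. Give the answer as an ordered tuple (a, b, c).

Form the augmented matrix and row-reduce:
  [ 2  -5  0  |  -28 ]
  [ 2  -3  2  |  -20 ]
  [ 1  -2  0  |  -11 ]
R1 -> 1/2·R1
  [ 1  -5/2  0  |  -14 ]
  [ 2    -3  2  |  -20 ]
  [ 1    -2  0  |  -11 ]
R2 -> R2 − 2·R1
  [ 1  -5/2  0  |  -14 ]
  [ 0     2  2  |    8 ]
  [ 1    -2  0  |  -11 ]
R3 -> R3 − R1
  [ 1  -5/2  0  |  -14 ]
  [ 0     2  2  |    8 ]
  [ 0   1/2  0  |    3 ]
R2 -> 1/2·R2
  [ 1  -5/2  0  |  -14 ]
  [ 0     1  1  |    4 ]
  [ 0   1/2  0  |    3 ]
R3 -> R3 − 1/2·R2
  [ 1  -5/2     0  |  -14 ]
  [ 0     1     1  |    4 ]
  [ 0     0  -1/2  |    1 ]
R3 -> -2·R3
  [ 1  -5/2  0  |  -14 ]
  [ 0     1  1  |    4 ]
  [ 0     0  1  |   -2 ]
R2 -> R2 − R3
  [ 1  -5/2  0  |  -14 ]
  [ 0     1  0  |    6 ]
  [ 0     0  1  |   -2 ]
R1 -> R1 + 5/2·R2
  [ 1  0  0  |   1 ]
  [ 0  1  0  |   6 ]
  [ 0  0  1  |  -2 ]
Reading off the last column: a = 1, b = 6, c = -2.

(1, 6, -2)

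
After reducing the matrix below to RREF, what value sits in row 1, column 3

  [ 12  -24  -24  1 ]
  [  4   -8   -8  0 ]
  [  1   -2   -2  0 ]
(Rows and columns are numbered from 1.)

-2

R1 → 1/12·R1
  [ 1  -2  -2  1/12 ]
  [ 4  -8  -8     0 ]
  [ 1  -2  -2     0 ]
R2 → R2 − 4·R1
  [ 1  -2  -2  1/12 ]
  [ 0   0   0  -1/3 ]
  [ 1  -2  -2     0 ]
R3 → R3 − R1
  [ 1  -2  -2   1/12 ]
  [ 0   0   0   -1/3 ]
  [ 0   0   0  -1/12 ]
R2 → -3·R2
  [ 1  -2  -2   1/12 ]
  [ 0   0   0      1 ]
  [ 0   0   0  -1/12 ]
R3 → R3 + 1/12·R2
  [ 1  -2  -2  1/12 ]
  [ 0   0   0     1 ]
  [ 0   0   0     0 ]
R1 → R1 − 1/12·R2
  [ 1  -2  -2  0 ]
  [ 0   0   0  1 ]
  [ 0   0   0  0 ]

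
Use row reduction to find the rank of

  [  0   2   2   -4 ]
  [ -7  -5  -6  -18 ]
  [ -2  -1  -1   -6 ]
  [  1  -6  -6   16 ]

rank = 3

Swap R1 and R2.
  [ -7  -5  -6  -18 ]
  [  0   2   2   -4 ]
  [ -2  -1  -1   -6 ]
  [  1  -6  -6   16 ]
Multiply R1 by -1/7.
  [  1  5/7  6/7  18/7 ]
  [  0    2    2    -4 ]
  [ -2   -1   -1    -6 ]
  [  1   -6   -6    16 ]
Add 2 times R1 to R3.
  [ 1  5/7  6/7  18/7 ]
  [ 0    2    2    -4 ]
  [ 0  3/7  5/7  -6/7 ]
  [ 1   -6   -6    16 ]
Subtract R1 from R4.
  [ 1    5/7    6/7  18/7 ]
  [ 0      2      2    -4 ]
  [ 0    3/7    5/7  -6/7 ]
  [ 0  -47/7  -48/7  94/7 ]
Multiply R2 by 1/2.
  [ 1    5/7    6/7  18/7 ]
  [ 0      1      1    -2 ]
  [ 0    3/7    5/7  -6/7 ]
  [ 0  -47/7  -48/7  94/7 ]
Subtract 3/7 times R2 from R3.
  [ 1    5/7    6/7  18/7 ]
  [ 0      1      1    -2 ]
  [ 0      0    2/7     0 ]
  [ 0  -47/7  -48/7  94/7 ]
Add 47/7 times R2 to R4.
  [ 1  5/7   6/7  18/7 ]
  [ 0    1     1    -2 ]
  [ 0    0   2/7     0 ]
  [ 0    0  -1/7     0 ]
Multiply R3 by 7/2.
  [ 1  5/7   6/7  18/7 ]
  [ 0    1     1    -2 ]
  [ 0    0     1     0 ]
  [ 0    0  -1/7     0 ]
Add 1/7 times R3 to R4.
  [ 1  5/7  6/7  18/7 ]
  [ 0    1    1    -2 ]
  [ 0    0    1     0 ]
  [ 0    0    0     0 ]
Subtract R3 from R2.
  [ 1  5/7  6/7  18/7 ]
  [ 0    1    0    -2 ]
  [ 0    0    1     0 ]
  [ 0    0    0     0 ]
Subtract 6/7 times R3 from R1.
  [ 1  5/7  0  18/7 ]
  [ 0    1  0    -2 ]
  [ 0    0  1     0 ]
  [ 0    0  0     0 ]
Subtract 5/7 times R2 from R1.
  [ 1  0  0   4 ]
  [ 0  1  0  -2 ]
  [ 0  0  1   0 ]
  [ 0  0  0   0 ]
The reduced form has 3 nonzero rows.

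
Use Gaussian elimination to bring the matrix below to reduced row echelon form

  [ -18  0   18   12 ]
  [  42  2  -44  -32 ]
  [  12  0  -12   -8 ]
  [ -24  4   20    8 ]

[[1, 0, -1, -2/3], [0, 1, -1, -2], [0, 0, 0, 0], [0, 0, 0, 0]]

r1 ← -1/18·r1
  [   1  0   -1  -2/3 ]
  [  42  2  -44   -32 ]
  [  12  0  -12    -8 ]
  [ -24  4   20     8 ]
r2 ← r2 − 42·r1
  [   1  0   -1  -2/3 ]
  [   0  2   -2    -4 ]
  [  12  0  -12    -8 ]
  [ -24  4   20     8 ]
r3 ← r3 − 12·r1
  [   1  0  -1  -2/3 ]
  [   0  2  -2    -4 ]
  [   0  0   0     0 ]
  [ -24  4  20     8 ]
r4 ← r4 + 24·r1
  [ 1  0  -1  -2/3 ]
  [ 0  2  -2    -4 ]
  [ 0  0   0     0 ]
  [ 0  4  -4    -8 ]
r2 ← 1/2·r2
  [ 1  0  -1  -2/3 ]
  [ 0  1  -1    -2 ]
  [ 0  0   0     0 ]
  [ 0  4  -4    -8 ]
r4 ← r4 − 4·r2
  [ 1  0  -1  -2/3 ]
  [ 0  1  -1    -2 ]
  [ 0  0   0     0 ]
  [ 0  0   0     0 ]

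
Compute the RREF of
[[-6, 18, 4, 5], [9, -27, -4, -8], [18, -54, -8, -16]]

R1 → -1/6·R1
  [  1   -3  -2/3  -5/6 ]
  [  9  -27    -4    -8 ]
  [ 18  -54    -8   -16 ]
R2 → R2 − 9·R1
  [  1   -3  -2/3  -5/6 ]
  [  0    0     2  -1/2 ]
  [ 18  -54    -8   -16 ]
R3 → R3 − 18·R1
  [ 1  -3  -2/3  -5/6 ]
  [ 0   0     2  -1/2 ]
  [ 0   0     4    -1 ]
R2 → 1/2·R2
  [ 1  -3  -2/3  -5/6 ]
  [ 0   0     1  -1/4 ]
  [ 0   0     4    -1 ]
R3 → R3 − 4·R2
  [ 1  -3  -2/3  -5/6 ]
  [ 0   0     1  -1/4 ]
  [ 0   0     0     0 ]
R1 → R1 + 2/3·R2
  [ 1  -3  0    -1 ]
  [ 0   0  1  -1/4 ]
  [ 0   0  0     0 ]

[[1, -3, 0, -1], [0, 0, 1, -1/4], [0, 0, 0, 0]]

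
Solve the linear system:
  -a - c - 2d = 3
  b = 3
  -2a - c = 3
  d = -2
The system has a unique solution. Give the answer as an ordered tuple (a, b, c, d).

(-4, 3, 5, -2)

Form the augmented matrix and row-reduce:
  [ -1  0  -1  -2  |   3 ]
  [  0  1   0   0  |   3 ]
  [ -2  0  -1   0  |   3 ]
  [  0  0   0   1  |  -2 ]
r1 := -1·r1
  [  1  0   1  2  |  -3 ]
  [  0  1   0  0  |   3 ]
  [ -2  0  -1  0  |   3 ]
  [  0  0   0  1  |  -2 ]
r3 := r3 + 2·r1
  [ 1  0  1  2  |  -3 ]
  [ 0  1  0  0  |   3 ]
  [ 0  0  1  4  |  -3 ]
  [ 0  0  0  1  |  -2 ]
r3 := r3 − 4·r4
  [ 1  0  1  2  |  -3 ]
  [ 0  1  0  0  |   3 ]
  [ 0  0  1  0  |   5 ]
  [ 0  0  0  1  |  -2 ]
r1 := r1 − 2·r4
  [ 1  0  1  0  |   1 ]
  [ 0  1  0  0  |   3 ]
  [ 0  0  1  0  |   5 ]
  [ 0  0  0  1  |  -2 ]
r1 := r1 − r3
  [ 1  0  0  0  |  -4 ]
  [ 0  1  0  0  |   3 ]
  [ 0  0  1  0  |   5 ]
  [ 0  0  0  1  |  -2 ]
Reading off the last column: a = -4, b = 3, c = 5, d = -2.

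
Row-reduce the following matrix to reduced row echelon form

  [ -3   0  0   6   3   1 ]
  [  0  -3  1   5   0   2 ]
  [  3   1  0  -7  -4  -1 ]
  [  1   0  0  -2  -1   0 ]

R1 → -1/3·R1
  [ 1   0  0  -2  -1  -1/3 ]
  [ 0  -3  1   5   0     2 ]
  [ 3   1  0  -7  -4    -1 ]
  [ 1   0  0  -2  -1     0 ]
R3 → R3 − 3·R1
  [ 1   0  0  -2  -1  -1/3 ]
  [ 0  -3  1   5   0     2 ]
  [ 0   1  0  -1  -1     0 ]
  [ 1   0  0  -2  -1     0 ]
R4 → R4 − R1
  [ 1   0  0  -2  -1  -1/3 ]
  [ 0  -3  1   5   0     2 ]
  [ 0   1  0  -1  -1     0 ]
  [ 0   0  0   0   0   1/3 ]
R2 → -1/3·R2
  [ 1  0     0    -2  -1  -1/3 ]
  [ 0  1  -1/3  -5/3   0  -2/3 ]
  [ 0  1     0    -1  -1     0 ]
  [ 0  0     0     0   0   1/3 ]
R3 → R3 − R2
  [ 1  0     0    -2  -1  -1/3 ]
  [ 0  1  -1/3  -5/3   0  -2/3 ]
  [ 0  0   1/3   2/3  -1   2/3 ]
  [ 0  0     0     0   0   1/3 ]
R3 → 3·R3
  [ 1  0     0    -2  -1  -1/3 ]
  [ 0  1  -1/3  -5/3   0  -2/3 ]
  [ 0  0     1     2  -3     2 ]
  [ 0  0     0     0   0   1/3 ]
R4 → 3·R4
  [ 1  0     0    -2  -1  -1/3 ]
  [ 0  1  -1/3  -5/3   0  -2/3 ]
  [ 0  0     1     2  -3     2 ]
  [ 0  0     0     0   0     1 ]
R3 → R3 − 2·R4
  [ 1  0     0    -2  -1  -1/3 ]
  [ 0  1  -1/3  -5/3   0  -2/3 ]
  [ 0  0     1     2  -3     0 ]
  [ 0  0     0     0   0     1 ]
R2 → R2 + 2/3·R4
  [ 1  0     0    -2  -1  -1/3 ]
  [ 0  1  -1/3  -5/3   0     0 ]
  [ 0  0     1     2  -3     0 ]
  [ 0  0     0     0   0     1 ]
R1 → R1 + 1/3·R4
  [ 1  0     0    -2  -1  0 ]
  [ 0  1  -1/3  -5/3   0  0 ]
  [ 0  0     1     2  -3  0 ]
  [ 0  0     0     0   0  1 ]
R2 → R2 + 1/3·R3
  [ 1  0  0  -2  -1  0 ]
  [ 0  1  0  -1  -1  0 ]
  [ 0  0  1   2  -3  0 ]
  [ 0  0  0   0   0  1 ]

[[1, 0, 0, -2, -1, 0], [0, 1, 0, -1, -1, 0], [0, 0, 1, 2, -3, 0], [0, 0, 0, 0, 0, 1]]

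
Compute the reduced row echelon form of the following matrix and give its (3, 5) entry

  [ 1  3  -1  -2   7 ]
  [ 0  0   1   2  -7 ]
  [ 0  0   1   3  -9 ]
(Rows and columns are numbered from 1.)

r3 → r3 − r2
  [ 1  3  -1  -2   7 ]
  [ 0  0   1   2  -7 ]
  [ 0  0   0   1  -2 ]
r2 → r2 − 2·r3
  [ 1  3  -1  -2   7 ]
  [ 0  0   1   0  -3 ]
  [ 0  0   0   1  -2 ]
r1 → r1 + 2·r3
  [ 1  3  -1  0   3 ]
  [ 0  0   1  0  -3 ]
  [ 0  0   0  1  -2 ]
r1 → r1 + r2
  [ 1  3  0  0   0 ]
  [ 0  0  1  0  -3 ]
  [ 0  0  0  1  -2 ]

-2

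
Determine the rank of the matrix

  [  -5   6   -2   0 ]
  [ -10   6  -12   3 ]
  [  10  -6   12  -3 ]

ρ1 → -1/5·ρ1
  [   1  -6/5  2/5   0 ]
  [ -10     6  -12   3 ]
  [  10    -6   12  -3 ]
ρ2 → ρ2 + 10·ρ1
  [  1  -6/5  2/5   0 ]
  [  0    -6   -8   3 ]
  [ 10    -6   12  -3 ]
ρ3 → ρ3 − 10·ρ1
  [ 1  -6/5  2/5   0 ]
  [ 0    -6   -8   3 ]
  [ 0     6    8  -3 ]
ρ2 → -1/6·ρ2
  [ 1  -6/5  2/5     0 ]
  [ 0     1  4/3  -1/2 ]
  [ 0     6    8    -3 ]
ρ3 → ρ3 − 6·ρ2
  [ 1  -6/5  2/5     0 ]
  [ 0     1  4/3  -1/2 ]
  [ 0     0    0     0 ]
ρ1 → ρ1 + 6/5·ρ2
  [ 1  0    2  -3/5 ]
  [ 0  1  4/3  -1/2 ]
  [ 0  0    0     0 ]
The reduced form has 2 nonzero rows.

rank = 2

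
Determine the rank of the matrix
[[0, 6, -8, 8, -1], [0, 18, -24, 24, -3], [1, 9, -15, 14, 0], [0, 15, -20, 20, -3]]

Swap ρ1 and ρ3.
Multiply ρ2 by 1/18.
Subtract 6 times ρ2 from ρ3.
Subtract 15 times ρ2 from ρ4.
Swap ρ3 and ρ4.
Multiply ρ3 by -2.
Add 1/6 times ρ3 to ρ2.
Subtract 9 times ρ2 from ρ1.
The reduced form has 3 nonzero rows.

rank = 3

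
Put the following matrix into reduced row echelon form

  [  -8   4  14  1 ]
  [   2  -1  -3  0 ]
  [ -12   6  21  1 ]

[[1, -1/2, 0, 0], [0, 0, 1, 0], [0, 0, 0, 1]]

ρ1 -> -1/8·ρ1
  [   1  -1/2  -7/4  -1/8 ]
  [   2    -1    -3     0 ]
  [ -12     6    21     1 ]
ρ2 -> ρ2 − 2·ρ1
  [   1  -1/2  -7/4  -1/8 ]
  [   0     0   1/2   1/4 ]
  [ -12     6    21     1 ]
ρ3 -> ρ3 + 12·ρ1
  [ 1  -1/2  -7/4  -1/8 ]
  [ 0     0   1/2   1/4 ]
  [ 0     0     0  -1/2 ]
ρ2 -> 2·ρ2
  [ 1  -1/2  -7/4  -1/8 ]
  [ 0     0     1   1/2 ]
  [ 0     0     0  -1/2 ]
ρ3 -> -2·ρ3
  [ 1  -1/2  -7/4  -1/8 ]
  [ 0     0     1   1/2 ]
  [ 0     0     0     1 ]
ρ2 -> ρ2 − 1/2·ρ3
  [ 1  -1/2  -7/4  -1/8 ]
  [ 0     0     1     0 ]
  [ 0     0     0     1 ]
ρ1 -> ρ1 + 1/8·ρ3
  [ 1  -1/2  -7/4  0 ]
  [ 0     0     1  0 ]
  [ 0     0     0  1 ]
ρ1 -> ρ1 + 7/4·ρ2
  [ 1  -1/2  0  0 ]
  [ 0     0  1  0 ]
  [ 0     0  0  1 ]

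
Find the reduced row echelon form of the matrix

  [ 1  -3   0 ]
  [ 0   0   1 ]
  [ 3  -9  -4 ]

R3 -> R3 − 3·R1
  [ 1  -3   0 ]
  [ 0   0   1 ]
  [ 0   0  -4 ]
R3 -> R3 + 4·R2
  [ 1  -3  0 ]
  [ 0   0  1 ]
  [ 0   0  0 ]

[[1, -3, 0], [0, 0, 1], [0, 0, 0]]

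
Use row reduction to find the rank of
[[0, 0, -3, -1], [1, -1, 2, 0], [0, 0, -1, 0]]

Swap R1 and R2.
  [ 1  -1   2   0 ]
  [ 0   0  -3  -1 ]
  [ 0   0  -1   0 ]
Multiply R2 by -1/3.
  [ 1  -1   2    0 ]
  [ 0   0   1  1/3 ]
  [ 0   0  -1    0 ]
Add R2 to R3.
  [ 1  -1  2    0 ]
  [ 0   0  1  1/3 ]
  [ 0   0  0  1/3 ]
Multiply R3 by 3.
  [ 1  -1  2    0 ]
  [ 0   0  1  1/3 ]
  [ 0   0  0    1 ]
Subtract 1/3 times R3 from R2.
  [ 1  -1  2  0 ]
  [ 0   0  1  0 ]
  [ 0   0  0  1 ]
Subtract 2 times R2 from R1.
  [ 1  -1  0  0 ]
  [ 0   0  1  0 ]
  [ 0   0  0  1 ]
The reduced form has 3 nonzero rows.

rank = 3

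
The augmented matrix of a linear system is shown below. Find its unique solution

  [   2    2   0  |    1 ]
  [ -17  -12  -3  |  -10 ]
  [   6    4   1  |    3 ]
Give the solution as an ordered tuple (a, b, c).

(-1, 3/2, 3)

r1 ← 1/2·r1
  [   1    1   0  |  1/2 ]
  [ -17  -12  -3  |  -10 ]
  [   6    4   1  |    3 ]
r2 ← r2 + 17·r1
  [ 1  1   0  |   1/2 ]
  [ 0  5  -3  |  -3/2 ]
  [ 6  4   1  |     3 ]
r3 ← r3 − 6·r1
  [ 1   1   0  |   1/2 ]
  [ 0   5  -3  |  -3/2 ]
  [ 0  -2   1  |     0 ]
r2 ← 1/5·r2
  [ 1   1     0  |    1/2 ]
  [ 0   1  -3/5  |  -3/10 ]
  [ 0  -2     1  |      0 ]
r3 ← r3 + 2·r2
  [ 1  1     0  |    1/2 ]
  [ 0  1  -3/5  |  -3/10 ]
  [ 0  0  -1/5  |   -3/5 ]
r3 ← -5·r3
  [ 1  1     0  |    1/2 ]
  [ 0  1  -3/5  |  -3/10 ]
  [ 0  0     1  |      3 ]
r2 ← r2 + 3/5·r3
  [ 1  1  0  |  1/2 ]
  [ 0  1  0  |  3/2 ]
  [ 0  0  1  |    3 ]
r1 ← r1 − r2
  [ 1  0  0  |   -1 ]
  [ 0  1  0  |  3/2 ]
  [ 0  0  1  |    3 ]
Reading off the last column: a = -1, b = 3/2, c = 3.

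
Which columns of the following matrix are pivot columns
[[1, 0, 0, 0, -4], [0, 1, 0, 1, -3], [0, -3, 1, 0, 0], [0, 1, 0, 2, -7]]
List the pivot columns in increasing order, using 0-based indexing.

0, 1, 2, 3

Add 3 times r2 to r3.
Subtract r2 from r4.
Subtract 3 times r4 from r3.
Subtract r4 from r2.
Pivot columns are the columns containing a leading 1.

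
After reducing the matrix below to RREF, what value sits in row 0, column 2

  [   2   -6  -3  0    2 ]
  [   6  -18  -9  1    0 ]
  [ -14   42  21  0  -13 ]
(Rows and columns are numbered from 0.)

-3/2

Multiply R1 by 1/2.
  [   1   -3  -3/2  0    1 ]
  [   6  -18    -9  1    0 ]
  [ -14   42    21  0  -13 ]
Subtract 6 times R1 from R2.
  [   1  -3  -3/2  0    1 ]
  [   0   0     0  1   -6 ]
  [ -14  42    21  0  -13 ]
Add 14 times R1 to R3.
  [ 1  -3  -3/2  0   1 ]
  [ 0   0     0  1  -6 ]
  [ 0   0     0  0   1 ]
Add 6 times R3 to R2.
  [ 1  -3  -3/2  0  1 ]
  [ 0   0     0  1  0 ]
  [ 0   0     0  0  1 ]
Subtract R3 from R1.
  [ 1  -3  -3/2  0  0 ]
  [ 0   0     0  1  0 ]
  [ 0   0     0  0  1 ]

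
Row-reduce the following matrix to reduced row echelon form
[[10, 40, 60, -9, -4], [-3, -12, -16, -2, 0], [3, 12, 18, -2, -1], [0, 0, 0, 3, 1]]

R1 → 1/10·R1
  [  1    4    6  -9/10  -2/5 ]
  [ -3  -12  -16     -2     0 ]
  [  3   12   18     -2    -1 ]
  [  0    0    0      3     1 ]
R2 → R2 + 3·R1
  [ 1   4   6   -9/10  -2/5 ]
  [ 0   0   2  -47/10  -6/5 ]
  [ 3  12  18      -2    -1 ]
  [ 0   0   0       3     1 ]
R3 → R3 − 3·R1
  [ 1  4  6   -9/10  -2/5 ]
  [ 0  0  2  -47/10  -6/5 ]
  [ 0  0  0    7/10   1/5 ]
  [ 0  0  0       3     1 ]
R2 → 1/2·R2
  [ 1  4  6   -9/10  -2/5 ]
  [ 0  0  1  -47/20  -3/5 ]
  [ 0  0  0    7/10   1/5 ]
  [ 0  0  0       3     1 ]
R3 → 10/7·R3
  [ 1  4  6   -9/10  -2/5 ]
  [ 0  0  1  -47/20  -3/5 ]
  [ 0  0  0       1   2/7 ]
  [ 0  0  0       3     1 ]
R4 → R4 − 3·R3
  [ 1  4  6   -9/10  -2/5 ]
  [ 0  0  1  -47/20  -3/5 ]
  [ 0  0  0       1   2/7 ]
  [ 0  0  0       0   1/7 ]
R4 → 7·R4
  [ 1  4  6   -9/10  -2/5 ]
  [ 0  0  1  -47/20  -3/5 ]
  [ 0  0  0       1   2/7 ]
  [ 0  0  0       0     1 ]
R3 → R3 − 2/7·R4
  [ 1  4  6   -9/10  -2/5 ]
  [ 0  0  1  -47/20  -3/5 ]
  [ 0  0  0       1     0 ]
  [ 0  0  0       0     1 ]
R2 → R2 + 3/5·R4
  [ 1  4  6   -9/10  -2/5 ]
  [ 0  0  1  -47/20     0 ]
  [ 0  0  0       1     0 ]
  [ 0  0  0       0     1 ]
R1 → R1 + 2/5·R4
  [ 1  4  6   -9/10  0 ]
  [ 0  0  1  -47/20  0 ]
  [ 0  0  0       1  0 ]
  [ 0  0  0       0  1 ]
R2 → R2 + 47/20·R3
  [ 1  4  6  -9/10  0 ]
  [ 0  0  1      0  0 ]
  [ 0  0  0      1  0 ]
  [ 0  0  0      0  1 ]
R1 → R1 + 9/10·R3
  [ 1  4  6  0  0 ]
  [ 0  0  1  0  0 ]
  [ 0  0  0  1  0 ]
  [ 0  0  0  0  1 ]
R1 → R1 − 6·R2
  [ 1  4  0  0  0 ]
  [ 0  0  1  0  0 ]
  [ 0  0  0  1  0 ]
  [ 0  0  0  0  1 ]

[[1, 4, 0, 0, 0], [0, 0, 1, 0, 0], [0, 0, 0, 1, 0], [0, 0, 0, 0, 1]]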